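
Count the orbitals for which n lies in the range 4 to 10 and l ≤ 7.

318

Go shell by shell, enumerating (l, m_l) with l ≤ 7:
n=4 → 16; n=5 → 25; n=6 → 36; n=7 → 49; n=8 → 64; n=9 → 64; n=10 → 64.
Total orbitals: 16 + 25 + 36 + 49 + 64 + 64 + 64 = 318.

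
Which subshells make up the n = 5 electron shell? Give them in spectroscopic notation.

5s, 5p, 5d, 5f, 5g

For n = 5, l runs from 0 to 4. In spectroscopic notation l = 0,1,2,… ↔ s,p,d,f,g,h,i, so the subshells are 5s, 5p, 5d, 5f, 5g.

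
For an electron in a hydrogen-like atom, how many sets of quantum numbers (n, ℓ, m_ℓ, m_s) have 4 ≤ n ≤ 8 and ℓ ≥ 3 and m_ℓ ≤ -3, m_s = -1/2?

Count contributing orbitals for each principal shell:
n=4 → 1; n=5 → 3; n=6 → 6; n=7 → 10; n=8 → 15.
Orbitals: 1 + 3 + 6 + 10 + 15 = 35. With m_s fixed to -1/2 there is one state per orbital, so 35 states.

35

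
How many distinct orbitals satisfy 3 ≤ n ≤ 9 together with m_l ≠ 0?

238

Work shell by shell — for each n, count the (l, m_l) pairs that satisfy m_l ≠ 0:
n=3 → 6; n=4 → 12; n=5 → 20; n=6 → 30; n=7 → 42; n=8 → 56; n=9 → 72.
Total orbitals: 6 + 12 + 20 + 30 + 42 + 56 + 72 = 238.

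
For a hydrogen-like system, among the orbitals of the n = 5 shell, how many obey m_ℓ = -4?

1

Orbitals with m_ℓ = -4, by ℓ: ℓ=4 → 1.
Total orbitals: 1.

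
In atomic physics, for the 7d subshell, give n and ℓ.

n = 7, ℓ = 2

The leading integer gives n = 7; the letter 'd' means ℓ = 2.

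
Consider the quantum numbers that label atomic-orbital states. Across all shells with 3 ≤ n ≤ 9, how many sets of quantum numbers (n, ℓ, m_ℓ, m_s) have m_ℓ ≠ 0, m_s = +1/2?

Work shell by shell — for each n, count the (ℓ, m_ℓ) pairs that satisfy m_ℓ ≠ 0:
n=3 → 6; n=4 → 12; n=5 → 20; n=6 → 30; n=7 → 42; n=8 → 56; n=9 → 72.
Orbitals: 6 + 12 + 20 + 30 + 42 + 56 + 72 = 238. With m_s fixed to +1/2 there is one state per orbital, so 238 states.

238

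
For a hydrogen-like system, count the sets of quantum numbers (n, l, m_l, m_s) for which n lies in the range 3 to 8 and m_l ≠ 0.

Count contributing orbitals for each principal shell:
n=3 → 6; n=4 → 12; n=5 → 20; n=6 → 30; n=7 → 42; n=8 → 56.
Orbitals: 6 + 12 + 20 + 30 + 42 + 56 = 166. Including both spin states (m_s = ±1/2) gives 2 × 166 = 332 states.

332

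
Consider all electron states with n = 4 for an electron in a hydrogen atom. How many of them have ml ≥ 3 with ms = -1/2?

1

The n = 4 shell has l = 0 through 3; check each.
Per l-value: l=3 → 1.
Orbitals: 1. With ms fixed to a single value there is one state per orbital, giving 1 state.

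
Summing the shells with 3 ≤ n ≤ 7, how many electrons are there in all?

Shell n has n² orbitals: 3²=9 + 4²=16 + 5²=25 + 6²=36 + 7²=49 = 135 orbitals.
Two spin states per orbital: 2 × 135 = 270 electrons.

270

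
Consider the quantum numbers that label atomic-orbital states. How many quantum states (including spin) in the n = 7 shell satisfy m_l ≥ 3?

20

Contributions: l=3 → 1; l=4 → 2; l=5 → 3; l=6 → 4.
Orbitals: 1 + 2 + 3 + 4 = 10. Each orbital carries two spin states, so 10 × 2 = 20 states.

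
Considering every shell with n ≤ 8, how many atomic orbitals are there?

Total orbitals = 1² + 2² + 3² + 4² + 5² + 6² + 7² + 8² = 204.

204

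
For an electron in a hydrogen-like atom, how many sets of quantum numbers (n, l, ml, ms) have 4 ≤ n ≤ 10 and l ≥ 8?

106

Per-shell orbital counts meeting the constraint:
n=9 → 17; n=10 → 36.
Orbitals: 17 + 36 = 53. Including both spin states (ms = ±1/2) gives 2 × 53 = 106 states.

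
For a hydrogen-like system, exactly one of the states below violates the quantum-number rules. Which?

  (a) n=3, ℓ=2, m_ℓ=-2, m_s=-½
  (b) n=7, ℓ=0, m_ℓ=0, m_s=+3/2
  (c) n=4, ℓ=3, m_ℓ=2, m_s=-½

(b) has m_s = +3/2, but an electron's spin must be ±1/2.
The remaining sets (a), (c) satisfy all four rules.

(b)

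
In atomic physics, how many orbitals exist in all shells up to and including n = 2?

Total orbitals = 1² + 2² = 5.

5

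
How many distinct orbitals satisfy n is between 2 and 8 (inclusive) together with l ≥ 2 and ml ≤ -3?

Go shell by shell, enumerating (l, ml) with l ≥ 2 and ml ≤ -3:
n=4 → 1; n=5 → 3; n=6 → 6; n=7 → 10; n=8 → 15.
Total orbitals: 1 + 3 + 6 + 10 + 15 = 35.

35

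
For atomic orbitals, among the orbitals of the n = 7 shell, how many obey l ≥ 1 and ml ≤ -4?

Contributions: l=4 → 1; l=5 → 2; l=6 → 3.
Total orbitals: 1 + 2 + 3 = 6.

6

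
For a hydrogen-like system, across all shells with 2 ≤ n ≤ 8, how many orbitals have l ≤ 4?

129

Treat each shell separately and count matching orbitals:
n=2 → 4; n=3 → 9; n=4 → 16; n=5 → 25; n=6 → 25; n=7 → 25; n=8 → 25.
Total orbitals: 4 + 9 + 16 + 25 + 25 + 25 + 25 = 129.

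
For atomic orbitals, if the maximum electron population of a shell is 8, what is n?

n = 2

2n² = 8 ⇒ n² = 4 ⇒ n = 2.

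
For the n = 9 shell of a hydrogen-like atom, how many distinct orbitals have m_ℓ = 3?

The n = 9 shell has ℓ = 0 through 8; check each.
Contributions: ℓ=3 → 1; ℓ=4 → 1; ℓ=5 → 1; ℓ=6 → 1; ℓ=7 → 1; ℓ=8 → 1.
Total orbitals: 1 + 1 + 1 + 1 + 1 + 1 = 6.

6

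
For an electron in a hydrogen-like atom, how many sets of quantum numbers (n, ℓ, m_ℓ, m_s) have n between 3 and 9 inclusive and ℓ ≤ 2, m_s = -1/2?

63

Treat each shell separately and count matching orbitals:
n=3 → 9; n=4 → 9; n=5 → 9; n=6 → 9; n=7 → 9; n=8 → 9; n=9 → 9.
Orbitals: 9 + 9 + 9 + 9 + 9 + 9 + 9 = 63. With m_s fixed to -1/2 there is one state per orbital, so 63 states.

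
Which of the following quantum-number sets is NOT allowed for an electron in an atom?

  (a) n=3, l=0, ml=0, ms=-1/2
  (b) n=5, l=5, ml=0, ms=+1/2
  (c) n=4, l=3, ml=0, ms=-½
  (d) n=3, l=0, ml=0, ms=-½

(b) has l = 5 ≥ n = 5, violating 0 ≤ l ≤ n−1.
The remaining sets (a), (c), (d) satisfy all four rules.

(b)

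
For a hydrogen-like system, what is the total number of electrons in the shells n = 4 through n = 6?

154

Shell n has n² orbitals: 4²=16 + 5²=25 + 6²=36 = 77 orbitals.
Two spin states per orbital: 2 × 77 = 154 electrons.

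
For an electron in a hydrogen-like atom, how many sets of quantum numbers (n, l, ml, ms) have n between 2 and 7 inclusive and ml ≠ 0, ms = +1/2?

Work shell by shell — for each n, count the (l, ml) pairs that satisfy ml ≠ 0:
n=2 → 2; n=3 → 6; n=4 → 12; n=5 → 20; n=6 → 30; n=7 → 42.
Orbitals: 2 + 6 + 12 + 20 + 30 + 42 = 112. With ms fixed to +1/2 there is one state per orbital, so 112 states.

112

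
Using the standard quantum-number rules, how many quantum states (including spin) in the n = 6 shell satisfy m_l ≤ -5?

For n = 6, l ranges over 0 … 5.
Per l-value: l=5 → 1.
Orbitals: 1. Each orbital carries two spin states, so 1 × 2 = 2 states.

2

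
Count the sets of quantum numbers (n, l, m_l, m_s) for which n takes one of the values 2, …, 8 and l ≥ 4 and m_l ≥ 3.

60

Go shell by shell, enumerating (l, m_l) with l ≥ 4 and m_l ≥ 3:
n=5 → 2; n=6 → 5; n=7 → 9; n=8 → 14.
Orbitals: 2 + 5 + 9 + 14 = 30. Including both spin states (m_s = ±1/2) gives 2 × 30 = 60 states.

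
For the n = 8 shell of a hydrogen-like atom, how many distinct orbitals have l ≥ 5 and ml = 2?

For n = 8, l ranges over 0 … 7.
Per l-value: l=5 → 1; l=6 → 1; l=7 → 1.
Total orbitals: 1 + 1 + 1 = 3.

3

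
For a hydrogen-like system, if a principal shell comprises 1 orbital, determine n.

n = 1

n² = 1 ⇒ n = 1.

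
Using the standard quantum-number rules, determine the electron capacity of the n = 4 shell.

32

A shell holds 2n² electrons: 2 × 4² = 2 × 16 = 32.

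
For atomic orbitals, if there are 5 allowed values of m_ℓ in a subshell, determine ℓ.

ℓ = 2 (d)

m_ℓ ranges over 2ℓ+1 integers, so 2ℓ+1 = 5 ⇒ ℓ = 2.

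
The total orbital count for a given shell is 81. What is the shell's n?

n = 9

n² = 81 ⇒ n = 9.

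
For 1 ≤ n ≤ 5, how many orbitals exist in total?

55

Total orbitals = 1² + 2² + 3² + 4² + 5² = 55.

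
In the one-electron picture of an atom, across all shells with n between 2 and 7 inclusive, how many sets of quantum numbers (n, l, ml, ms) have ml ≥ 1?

Per-shell orbital counts meeting the constraint:
n=2 → 1; n=3 → 3; n=4 → 6; n=5 → 10; n=6 → 15; n=7 → 21.
Orbitals: 1 + 3 + 6 + 10 + 15 + 21 = 56. Including both spin states (ms = ±1/2) gives 2 × 56 = 112 states.

112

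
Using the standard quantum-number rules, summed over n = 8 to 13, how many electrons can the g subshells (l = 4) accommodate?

108

A g subshell (l = 4) exists for every n ≥ 5, so shells n = 8, 9, 10, 11, 12, 13 each contribute one — 6 subshells.
Since each g subshell holds 2(2·4+1) = 18 electrons, the total is 6 × 18 = 108.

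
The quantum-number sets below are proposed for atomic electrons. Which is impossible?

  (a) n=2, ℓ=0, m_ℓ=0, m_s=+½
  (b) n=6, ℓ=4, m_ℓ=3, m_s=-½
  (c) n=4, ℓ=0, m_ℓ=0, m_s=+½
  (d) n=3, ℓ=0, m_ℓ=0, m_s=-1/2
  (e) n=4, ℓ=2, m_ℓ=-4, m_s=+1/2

(e) has |m_ℓ| = 4 > ℓ = 2, violating −ℓ ≤ m_ℓ ≤ ℓ.
The remaining sets (a), (b), (c), (d) satisfy all four rules.

(e)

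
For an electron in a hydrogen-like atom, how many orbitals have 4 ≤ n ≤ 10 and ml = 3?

Treat each shell separately and count matching orbitals:
n=4 → 1; n=5 → 2; n=6 → 3; n=7 → 4; n=8 → 5; n=9 → 6; n=10 → 7.
Total orbitals: 1 + 2 + 3 + 4 + 5 + 6 + 7 = 28.

28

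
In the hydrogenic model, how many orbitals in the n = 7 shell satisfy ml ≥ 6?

Go through l = 0, …, 6 (the values permitted for n = 7).
Per l-value: l=6 → 1.
Total orbitals: 1.

1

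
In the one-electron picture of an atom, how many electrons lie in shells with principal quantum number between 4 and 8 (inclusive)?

Shell n has n² orbitals: 4²=16 + 5²=25 + 6²=36 + 7²=49 + 8²=64 = 190 orbitals.
Two spin states per orbital: 2 × 190 = 380 electrons.

380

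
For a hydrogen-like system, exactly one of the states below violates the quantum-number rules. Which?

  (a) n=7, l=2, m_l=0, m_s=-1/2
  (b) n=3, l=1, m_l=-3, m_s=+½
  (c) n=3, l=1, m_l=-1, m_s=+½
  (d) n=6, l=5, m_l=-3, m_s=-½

(b) has |m_l| = 3 > l = 1, violating −l ≤ m_l ≤ l.
The remaining sets (a), (c), (d) satisfy all four rules.

(b)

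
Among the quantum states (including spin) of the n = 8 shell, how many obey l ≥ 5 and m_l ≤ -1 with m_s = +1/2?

For n = 8, l ranges over 0 … 7.
Per l-value: l=5 → 5; l=6 → 6; l=7 → 7.
Orbitals: 5 + 6 + 7 = 18. With m_s fixed to a single value there is one state per orbital, giving 18 states.

18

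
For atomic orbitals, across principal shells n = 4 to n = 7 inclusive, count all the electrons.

252

Shell n has n² orbitals: 4²=16 + 5²=25 + 6²=36 + 7²=49 = 126 orbitals.
Two spin states per orbital: 2 × 126 = 252 electrons.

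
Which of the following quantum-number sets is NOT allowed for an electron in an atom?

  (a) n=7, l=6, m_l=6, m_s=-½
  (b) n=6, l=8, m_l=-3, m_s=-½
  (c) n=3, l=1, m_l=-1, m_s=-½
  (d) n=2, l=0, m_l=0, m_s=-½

(b)

(b) has l = 8 ≥ n = 6, violating 0 ≤ l ≤ n−1.
The remaining sets (a), (c), (d) satisfy all four rules.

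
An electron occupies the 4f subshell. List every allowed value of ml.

The 4f subshell has l = 3, and ml takes every integer from −l to +l. With l = 3 that gives the 7 values -3, -2, -1, 0, 1, 2, 3.

-3, -2, -1, 0, 1, 2, 3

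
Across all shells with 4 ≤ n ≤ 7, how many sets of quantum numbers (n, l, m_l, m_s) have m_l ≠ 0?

For each n in the range, tally the orbitals obeying m_l ≠ 0:
n=4 → 12; n=5 → 20; n=6 → 30; n=7 → 42.
Orbitals: 12 + 20 + 30 + 42 = 104. Including both spin states (m_s = ±1/2) gives 2 × 104 = 208 states.

208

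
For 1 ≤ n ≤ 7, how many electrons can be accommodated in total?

280

Total orbitals = 1² + 2² + 3² + 4² + 5² + 6² + 7² = 140. Doubling for spin gives 280 electrons.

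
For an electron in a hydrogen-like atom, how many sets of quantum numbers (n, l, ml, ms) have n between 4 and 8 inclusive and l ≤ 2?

Treat each shell separately and count matching orbitals:
n=4 → 9; n=5 → 9; n=6 → 9; n=7 → 9; n=8 → 9.
Orbitals: 9 + 9 + 9 + 9 + 9 = 45. Including both spin states (ms = ±1/2) gives 2 × 45 = 90 states.

90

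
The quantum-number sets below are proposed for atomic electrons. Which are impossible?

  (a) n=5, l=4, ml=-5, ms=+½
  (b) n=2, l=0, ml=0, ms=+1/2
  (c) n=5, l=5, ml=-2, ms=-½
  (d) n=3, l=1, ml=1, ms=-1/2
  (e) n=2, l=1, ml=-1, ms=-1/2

(a) has |ml| = 5 > l = 4, violating −l ≤ ml ≤ l.
(c) has l = 5 ≥ n = 5, violating 0 ≤ l ≤ n−1.
The remaining sets (b), (d), (e) satisfy all four rules.

(a) and (c)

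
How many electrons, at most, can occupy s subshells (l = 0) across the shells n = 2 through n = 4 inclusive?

An s subshell (l = 0) exists for every n ≥ 1, so shells n = 2, 3, 4 each contribute one — 3 subshells.
Since each s subshell holds 2(2·0+1) = 2 electrons, the total is 3 × 2 = 6.

6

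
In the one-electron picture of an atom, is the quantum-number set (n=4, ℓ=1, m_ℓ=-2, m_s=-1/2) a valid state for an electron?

The magnetic quantum number must satisfy −ℓ ≤ m_ℓ ≤ ℓ. With ℓ = 1, m_ℓ can only be -1, 0, 1, so m_ℓ = -2 is forbidden.

Invalid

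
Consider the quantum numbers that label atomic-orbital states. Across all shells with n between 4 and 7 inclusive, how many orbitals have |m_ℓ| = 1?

Work shell by shell — for each n, count the (ℓ, m_ℓ) pairs that satisfy |m_ℓ| = 1:
n=4 → 6; n=5 → 8; n=6 → 10; n=7 → 12.
Total orbitals: 6 + 8 + 10 + 12 = 36.

36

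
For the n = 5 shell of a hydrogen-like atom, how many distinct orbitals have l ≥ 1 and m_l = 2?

3

With n = 5 the allowed l are 0, 1, …, 4.
Orbitals with l ≥ 1 and m_l = 2, by l: l=2 → 1; l=3 → 1; l=4 → 1.
Total orbitals: 1 + 1 + 1 = 3.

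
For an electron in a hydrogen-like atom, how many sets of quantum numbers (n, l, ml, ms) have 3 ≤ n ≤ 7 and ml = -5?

6

Treat each shell separately and count matching orbitals:
n=6 → 1; n=7 → 2.
Orbitals: 1 + 2 = 3. Including both spin states (ms = ±1/2) gives 2 × 3 = 6 states.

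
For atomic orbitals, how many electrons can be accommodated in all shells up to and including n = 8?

408

Total orbitals = 1² + 2² + 3² + 4² + 5² + 6² + 7² + 8² = 204. Doubling for spin gives 408 electrons.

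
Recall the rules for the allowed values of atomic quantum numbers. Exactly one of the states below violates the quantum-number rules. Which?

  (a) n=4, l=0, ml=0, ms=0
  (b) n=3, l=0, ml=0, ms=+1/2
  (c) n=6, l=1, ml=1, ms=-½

(a) has ms = 0, but an electron's spin must be ±1/2.
The remaining sets (b), (c) satisfy all four rules.

(a)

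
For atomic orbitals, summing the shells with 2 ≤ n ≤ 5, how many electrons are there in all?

108

Shell n has n² orbitals: 2²=4 + 3²=9 + 4²=16 + 5²=25 = 54 orbitals.
Two spin states per orbital: 2 × 54 = 108 electrons.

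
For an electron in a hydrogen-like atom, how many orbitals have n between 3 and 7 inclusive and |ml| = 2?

30

Work shell by shell — for each n, count the (l, ml) pairs that satisfy |ml| = 2:
n=3 → 2; n=4 → 4; n=5 → 6; n=6 → 8; n=7 → 10.
Total orbitals: 2 + 4 + 6 + 8 + 10 = 30.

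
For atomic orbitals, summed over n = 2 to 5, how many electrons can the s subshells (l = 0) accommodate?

8

An s subshell (l = 0) exists for every n ≥ 1, so shells n = 2, 3, 4, 5 each contribute one — 4 subshells.
Since each s subshell holds 2(2·0+1) = 2 electrons, the total is 4 × 2 = 8.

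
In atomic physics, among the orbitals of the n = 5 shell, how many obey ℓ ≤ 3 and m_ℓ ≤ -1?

The n = 5 shell has ℓ = 0 through 4; check each.
Orbitals with ℓ ≤ 3 and m_ℓ ≤ -1, by ℓ: ℓ=1 → 1; ℓ=2 → 2; ℓ=3 → 3.
Total orbitals: 1 + 2 + 3 = 6.

6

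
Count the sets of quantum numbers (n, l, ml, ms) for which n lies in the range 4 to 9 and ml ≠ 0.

Treat each shell separately and count matching orbitals:
n=4 → 12; n=5 → 20; n=6 → 30; n=7 → 42; n=8 → 56; n=9 → 72.
Orbitals: 12 + 20 + 30 + 42 + 56 + 72 = 232. Including both spin states (ms = ±1/2) gives 2 × 232 = 464 states.

464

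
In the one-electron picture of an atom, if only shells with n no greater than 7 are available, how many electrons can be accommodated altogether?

Total orbitals = 1² + 2² + 3² + 4² + 5² + 6² + 7² = 140. Doubling for spin gives 280 electrons.

280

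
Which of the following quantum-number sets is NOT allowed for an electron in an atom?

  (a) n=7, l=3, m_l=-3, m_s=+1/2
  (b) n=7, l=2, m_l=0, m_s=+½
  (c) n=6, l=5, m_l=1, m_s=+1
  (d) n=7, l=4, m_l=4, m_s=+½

(c)

(c) has m_s = +1, but an electron's spin must be ±1/2.
The remaining sets (a), (b), (d) satisfy all four rules.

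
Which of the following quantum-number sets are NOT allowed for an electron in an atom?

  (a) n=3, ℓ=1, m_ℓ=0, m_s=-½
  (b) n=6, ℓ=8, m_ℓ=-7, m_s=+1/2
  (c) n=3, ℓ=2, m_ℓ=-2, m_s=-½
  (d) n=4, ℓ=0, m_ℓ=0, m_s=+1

(b) has ℓ = 8 ≥ n = 6, violating 0 ≤ ℓ ≤ n−1.
(d) has m_s = +1, but an electron's spin must be ±1/2.
The remaining sets (a), (c) satisfy all four rules.

(b) and (d)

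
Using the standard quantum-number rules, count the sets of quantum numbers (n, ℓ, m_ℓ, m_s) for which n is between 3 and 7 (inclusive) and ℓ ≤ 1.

For each n in the range, tally the orbitals obeying ℓ ≤ 1:
n=3 → 4; n=4 → 4; n=5 → 4; n=6 → 4; n=7 → 4.
Orbitals: 4 + 4 + 4 + 4 + 4 = 20. Including both spin states (m_s = ±1/2) gives 2 × 20 = 40 states.

40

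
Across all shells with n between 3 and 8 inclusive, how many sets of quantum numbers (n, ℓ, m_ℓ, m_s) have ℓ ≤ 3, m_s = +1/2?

Per-shell orbital counts meeting the constraint:
n=3 → 9; n=4 → 16; n=5 → 16; n=6 → 16; n=7 → 16; n=8 → 16.
Orbitals: 9 + 16 + 16 + 16 + 16 + 16 = 89. With m_s fixed to +1/2 there is one state per orbital, so 89 states.

89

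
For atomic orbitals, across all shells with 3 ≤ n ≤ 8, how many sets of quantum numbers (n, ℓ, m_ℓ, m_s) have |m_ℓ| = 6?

Work shell by shell — for each n, count the (ℓ, m_ℓ) pairs that satisfy |m_ℓ| = 6:
n=7 → 2; n=8 → 4.
Orbitals: 2 + 4 = 6. Including both spin states (m_s = ±1/2) gives 2 × 6 = 12 states.

12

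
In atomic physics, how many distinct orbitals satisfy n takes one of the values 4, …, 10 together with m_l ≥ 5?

35

Per-shell orbital counts meeting the constraint:
n=6 → 1; n=7 → 3; n=8 → 6; n=9 → 10; n=10 → 15.
Total orbitals: 1 + 3 + 6 + 10 + 15 = 35.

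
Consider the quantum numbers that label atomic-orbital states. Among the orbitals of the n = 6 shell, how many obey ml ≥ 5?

1

The n = 6 shell has l = 0 through 5; check each.
The (l, ml) pairs meeting ml ≥ 5 give: l=5 → 1.
Total orbitals: 1.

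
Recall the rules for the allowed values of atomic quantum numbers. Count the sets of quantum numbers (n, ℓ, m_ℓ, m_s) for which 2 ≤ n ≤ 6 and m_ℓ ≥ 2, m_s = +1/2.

20

Go shell by shell, enumerating (ℓ, m_ℓ) with m_ℓ ≥ 2:
n=3 → 1; n=4 → 3; n=5 → 6; n=6 → 10.
Orbitals: 1 + 3 + 6 + 10 = 20. With m_s fixed to +1/2 there is one state per orbital, so 20 states.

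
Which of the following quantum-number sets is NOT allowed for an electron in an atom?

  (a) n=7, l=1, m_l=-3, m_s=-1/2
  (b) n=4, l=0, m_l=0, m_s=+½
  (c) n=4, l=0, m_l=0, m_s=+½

(a) has |m_l| = 3 > l = 1, violating −l ≤ m_l ≤ l.
The remaining sets (b), (c) satisfy all four rules.

(a)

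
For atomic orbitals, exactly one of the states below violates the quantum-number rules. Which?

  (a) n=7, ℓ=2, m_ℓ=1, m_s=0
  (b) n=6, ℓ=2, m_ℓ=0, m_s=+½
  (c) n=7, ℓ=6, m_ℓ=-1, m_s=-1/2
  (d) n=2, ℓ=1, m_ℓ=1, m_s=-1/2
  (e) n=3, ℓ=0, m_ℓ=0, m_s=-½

(a)

(a) has m_s = 0, but an electron's spin must be ±1/2.
The remaining sets (b), (c), (d), (e) satisfy all four rules.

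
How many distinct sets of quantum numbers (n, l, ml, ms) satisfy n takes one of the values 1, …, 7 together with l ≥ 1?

Treat each shell separately and count matching orbitals:
n=2 → 3; n=3 → 8; n=4 → 15; n=5 → 24; n=6 → 35; n=7 → 48.
Orbitals: 3 + 8 + 15 + 24 + 35 + 48 = 133. Including both spin states (ms = ±1/2) gives 2 × 133 = 266 states.

266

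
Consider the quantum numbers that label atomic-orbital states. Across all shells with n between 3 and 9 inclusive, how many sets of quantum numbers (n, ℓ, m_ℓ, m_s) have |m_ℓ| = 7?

Per-shell orbital counts meeting the constraint:
n=8 → 2; n=9 → 4.
Orbitals: 2 + 4 = 6. Including both spin states (m_s = ±1/2) gives 2 × 6 = 12 states.

12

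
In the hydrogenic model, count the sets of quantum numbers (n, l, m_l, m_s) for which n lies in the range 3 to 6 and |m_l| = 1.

56

Work shell by shell — for each n, count the (l, m_l) pairs that satisfy |m_l| = 1:
n=3 → 4; n=4 → 6; n=5 → 8; n=6 → 10.
Orbitals: 4 + 6 + 8 + 10 = 28. Including both spin states (m_s = ±1/2) gives 2 × 28 = 56 states.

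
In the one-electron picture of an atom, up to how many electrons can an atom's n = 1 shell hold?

2

A shell holds 2n² electrons: 2 × 1² = 2 × 1 = 2.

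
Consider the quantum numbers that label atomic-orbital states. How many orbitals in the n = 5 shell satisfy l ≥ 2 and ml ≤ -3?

3

For n = 5, l ranges over 0 … 4.
Per l-value: l=3 → 1; l=4 → 2.
Total orbitals: 1 + 2 = 3.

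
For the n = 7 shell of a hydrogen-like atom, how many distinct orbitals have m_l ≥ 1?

The n = 7 shell has l = 0 through 6; check each.
Contributions: l=1 → 1; l=2 → 2; l=3 → 3; l=4 → 4; l=5 → 5; l=6 → 6.
Total orbitals: 1 + 2 + 3 + 4 + 5 + 6 = 21.

21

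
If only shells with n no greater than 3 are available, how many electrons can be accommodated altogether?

Total orbitals = 1² + 2² + 3² = 14. Doubling for spin gives 28 electrons.

28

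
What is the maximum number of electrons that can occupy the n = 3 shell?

A shell holds 2n² electrons: 2 × 3² = 2 × 9 = 18.

18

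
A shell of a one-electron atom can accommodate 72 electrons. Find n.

n = 6

2n² = 72 ⇒ n² = 36 ⇒ n = 6.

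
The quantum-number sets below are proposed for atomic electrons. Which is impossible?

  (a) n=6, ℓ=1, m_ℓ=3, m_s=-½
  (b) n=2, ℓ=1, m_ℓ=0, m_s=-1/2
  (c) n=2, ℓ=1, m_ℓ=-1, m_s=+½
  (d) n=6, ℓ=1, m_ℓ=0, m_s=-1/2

(a) has |m_ℓ| = 3 > ℓ = 1, violating −ℓ ≤ m_ℓ ≤ ℓ.
The remaining sets (b), (c), (d) satisfy all four rules.

(a)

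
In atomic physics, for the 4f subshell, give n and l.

n = 4, l = 3

The leading integer gives n = 4; the letter 'f' means l = 3.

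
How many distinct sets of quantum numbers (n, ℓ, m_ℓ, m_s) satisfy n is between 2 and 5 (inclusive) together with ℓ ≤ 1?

32

Treat each shell separately and count matching orbitals:
n=2 → 4; n=3 → 4; n=4 → 4; n=5 → 4.
Orbitals: 4 + 4 + 4 + 4 = 16. Including both spin states (m_s = ±1/2) gives 2 × 16 = 32 states.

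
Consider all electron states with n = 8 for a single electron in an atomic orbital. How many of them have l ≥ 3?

The n = 8 shell has l = 0 through 7; check each.
Orbitals with l ≥ 3, by l: l=3 → 7; l=4 → 9; l=5 → 11; l=6 → 13; l=7 → 15.
Orbitals: 7 + 9 + 11 + 13 + 15 = 55. Each orbital carries two spin states, so 55 × 2 = 110 states.

110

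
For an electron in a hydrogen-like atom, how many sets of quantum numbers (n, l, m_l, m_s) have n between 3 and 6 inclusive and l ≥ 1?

Per-shell orbital counts meeting the constraint:
n=3 → 8; n=4 → 15; n=5 → 24; n=6 → 35.
Orbitals: 8 + 15 + 24 + 35 = 82. Including both spin states (m_s = ±1/2) gives 2 × 82 = 164 states.

164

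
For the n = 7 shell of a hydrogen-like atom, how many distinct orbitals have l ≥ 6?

13

Contributions: l=6 → 13.
Total orbitals: 13.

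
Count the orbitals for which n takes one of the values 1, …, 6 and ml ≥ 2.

20

Per-shell orbital counts meeting the constraint:
n=3 → 1; n=4 → 3; n=5 → 6; n=6 → 10.
Total orbitals: 1 + 3 + 6 + 10 = 20.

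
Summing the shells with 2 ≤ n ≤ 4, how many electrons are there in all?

Shell n has n² orbitals: 2²=4 + 3²=9 + 4²=16 = 29 orbitals.
Two spin states per orbital: 2 × 29 = 58 electrons.

58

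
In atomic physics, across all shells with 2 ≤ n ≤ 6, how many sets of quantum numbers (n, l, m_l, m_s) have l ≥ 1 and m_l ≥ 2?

Treat each shell separately and count matching orbitals:
n=3 → 1; n=4 → 3; n=5 → 6; n=6 → 10.
Orbitals: 1 + 3 + 6 + 10 = 20. Including both spin states (m_s = ±1/2) gives 2 × 20 = 40 states.

40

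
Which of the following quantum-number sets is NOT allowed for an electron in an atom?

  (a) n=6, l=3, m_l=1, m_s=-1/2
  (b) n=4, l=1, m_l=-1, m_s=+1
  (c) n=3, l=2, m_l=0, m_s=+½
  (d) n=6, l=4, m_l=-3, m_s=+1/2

(b) has m_s = +1, but an electron's spin must be ±1/2.
The remaining sets (a), (c), (d) satisfy all four rules.

(b)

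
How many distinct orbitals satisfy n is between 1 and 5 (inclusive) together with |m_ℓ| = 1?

Work shell by shell — for each n, count the (ℓ, m_ℓ) pairs that satisfy |m_ℓ| = 1:
n=2 → 2; n=3 → 4; n=4 → 6; n=5 → 8.
Total orbitals: 2 + 4 + 6 + 8 = 20.

20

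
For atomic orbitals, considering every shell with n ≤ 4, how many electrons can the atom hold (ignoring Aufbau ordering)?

60

Total orbitals = 1² + 2² + 3² + 4² = 30. Doubling for spin gives 60 electrons.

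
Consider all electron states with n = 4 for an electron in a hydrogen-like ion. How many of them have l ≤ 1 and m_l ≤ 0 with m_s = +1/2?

Orbitals with l ≤ 1 and m_l ≤ 0, by l: l=0 → 1; l=1 → 2.
Orbitals: 1 + 2 = 3. With m_s fixed to a single value there is one state per orbital, giving 3 states.

3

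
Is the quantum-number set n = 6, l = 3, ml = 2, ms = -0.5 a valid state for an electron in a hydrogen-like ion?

Yes

n = 6 is a positive integer. l = 3 satisfies 0 ≤ l ≤ n−1 = 5. ml = 2 lies in the range −l … +l (here −3 … 3). ms = -1/2 is one of ±1/2.
All four constraints are satisfied.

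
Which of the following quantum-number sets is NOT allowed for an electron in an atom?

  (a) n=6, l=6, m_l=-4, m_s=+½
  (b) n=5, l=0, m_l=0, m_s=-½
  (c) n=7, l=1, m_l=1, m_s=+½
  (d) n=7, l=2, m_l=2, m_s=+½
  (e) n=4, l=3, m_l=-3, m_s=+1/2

(a) has l = 6 ≥ n = 6, violating 0 ≤ l ≤ n−1.
The remaining sets (b), (c), (d), (e) satisfy all four rules.

(a)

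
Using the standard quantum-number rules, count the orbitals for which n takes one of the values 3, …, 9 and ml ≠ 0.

Treat each shell separately and count matching orbitals:
n=3 → 6; n=4 → 12; n=5 → 20; n=6 → 30; n=7 → 42; n=8 → 56; n=9 → 72.
Total orbitals: 6 + 12 + 20 + 30 + 42 + 56 + 72 = 238.

238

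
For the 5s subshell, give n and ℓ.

The leading integer gives n = 5; the letter 's' means ℓ = 0.

n = 5, ℓ = 0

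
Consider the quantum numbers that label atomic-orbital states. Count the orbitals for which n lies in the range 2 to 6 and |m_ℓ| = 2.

20

Work shell by shell — for each n, count the (ℓ, m_ℓ) pairs that satisfy |m_ℓ| = 2:
n=3 → 2; n=4 → 4; n=5 → 6; n=6 → 8.
Total orbitals: 2 + 4 + 6 + 8 = 20.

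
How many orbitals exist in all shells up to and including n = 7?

140

Total orbitals = 1² + 2² + 3² + 4² + 5² + 6² + 7² = 140.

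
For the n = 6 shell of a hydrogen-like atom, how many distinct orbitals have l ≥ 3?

With n = 6 the allowed l are 0, 1, …, 5.
The (l, ml) pairs meeting l ≥ 3 give: l=3 → 7; l=4 → 9; l=5 → 11.
Total orbitals: 7 + 9 + 11 = 27.

27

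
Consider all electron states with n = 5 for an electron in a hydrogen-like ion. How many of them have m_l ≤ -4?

For n = 5, l ranges over 0 … 4.
The (l, m_l) pairs meeting m_l ≤ -4 give: l=4 → 1.
Orbitals: 1. Each orbital carries two spin states, so 1 × 2 = 2 states.

2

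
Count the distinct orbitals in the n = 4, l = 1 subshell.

A subshell has 2l+1 orbitals; with l = 1, that's 3.

3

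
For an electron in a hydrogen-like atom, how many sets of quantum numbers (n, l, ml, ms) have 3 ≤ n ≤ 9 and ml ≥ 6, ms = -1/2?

10

Per-shell orbital counts meeting the constraint:
n=7 → 1; n=8 → 3; n=9 → 6.
Orbitals: 1 + 3 + 6 = 10. With ms fixed to -1/2 there is one state per orbital, so 10 states.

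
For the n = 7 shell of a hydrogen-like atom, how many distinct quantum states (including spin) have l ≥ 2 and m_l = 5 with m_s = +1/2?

For n = 7, l ranges over 0 … 6.
Contributions: l=5 → 1; l=6 → 1.
Orbitals: 1 + 1 = 2. With m_s fixed to a single value there is one state per orbital, giving 2 states.

2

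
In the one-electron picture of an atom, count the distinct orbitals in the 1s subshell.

1

A subshell has 2l+1 orbitals; with l = 0, that's 1.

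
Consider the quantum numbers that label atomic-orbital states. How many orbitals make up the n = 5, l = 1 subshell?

3

A subshell has 2l+1 orbitals; with l = 1, that's 3.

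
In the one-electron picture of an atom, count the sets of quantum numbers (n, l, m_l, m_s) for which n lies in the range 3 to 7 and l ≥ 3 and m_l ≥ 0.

Treat each shell separately and count matching orbitals:
n=4 → 4; n=5 → 9; n=6 → 15; n=7 → 22.
Orbitals: 4 + 9 + 15 + 22 = 50. Including both spin states (m_s = ±1/2) gives 2 × 50 = 100 states.

100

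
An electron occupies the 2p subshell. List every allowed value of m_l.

-1, 0, 1

The 2p subshell has l = 1, and m_l takes every integer from −l to +l. With l = 1 that gives the 3 values -1, 0, 1.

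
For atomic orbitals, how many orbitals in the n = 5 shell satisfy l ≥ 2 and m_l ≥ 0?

The n = 5 shell has l = 0 through 4; check each.
Per l-value: l=2 → 3; l=3 → 4; l=4 → 5.
Total orbitals: 3 + 4 + 5 = 12.

12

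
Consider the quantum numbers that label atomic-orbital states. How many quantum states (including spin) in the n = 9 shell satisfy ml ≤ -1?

72

The (l, ml) pairs meeting ml ≤ -1 give: l=1 → 1; l=2 → 2; l=3 → 3; l=4 → 4; l=5 → 5; l=6 → 6; l=7 → 7; l=8 → 8.
Orbitals: 1 + 2 + 3 + 4 + 5 + 6 + 7 + 8 = 36. Each orbital carries two spin states, so 36 × 2 = 72 states.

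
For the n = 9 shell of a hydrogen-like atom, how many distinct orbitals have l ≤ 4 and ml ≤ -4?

For n = 9, l ranges over 0 … 8.
Per l-value: l=4 → 1.
Total orbitals: 1.

1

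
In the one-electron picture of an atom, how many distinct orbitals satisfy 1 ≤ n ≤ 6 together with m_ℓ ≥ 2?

20

Per-shell orbital counts meeting the constraint:
n=3 → 1; n=4 → 3; n=5 → 6; n=6 → 10.
Total orbitals: 1 + 3 + 6 + 10 = 20.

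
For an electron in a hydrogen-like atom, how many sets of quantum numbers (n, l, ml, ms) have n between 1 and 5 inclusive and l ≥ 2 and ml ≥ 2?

20

Work shell by shell — for each n, count the (l, ml) pairs that satisfy l ≥ 2 and ml ≥ 2:
n=3 → 1; n=4 → 3; n=5 → 6.
Orbitals: 1 + 3 + 6 = 10. Including both spin states (ms = ±1/2) gives 2 × 10 = 20 states.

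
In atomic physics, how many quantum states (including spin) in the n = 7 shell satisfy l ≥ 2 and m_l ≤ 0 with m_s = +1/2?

25

Go through l = 0, …, 6 (the values permitted for n = 7).
The (l, m_l) pairs meeting l ≥ 2 and m_l ≤ 0 give: l=2 → 3; l=3 → 4; l=4 → 5; l=5 → 6; l=6 → 7.
Orbitals: 3 + 4 + 5 + 6 + 7 = 25. With m_s fixed to a single value there is one state per orbital, giving 25 states.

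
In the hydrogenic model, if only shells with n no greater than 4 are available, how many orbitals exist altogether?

Total orbitals = 1² + 2² + 3² + 4² = 30.

30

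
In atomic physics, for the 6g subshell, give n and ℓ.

n = 6, ℓ = 4

The leading integer gives n = 6; the letter 'g' means ℓ = 4.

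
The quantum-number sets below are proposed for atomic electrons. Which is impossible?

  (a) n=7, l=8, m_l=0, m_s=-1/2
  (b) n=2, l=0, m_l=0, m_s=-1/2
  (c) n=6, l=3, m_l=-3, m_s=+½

(a)

(a) has l = 8 ≥ n = 7, violating 0 ≤ l ≤ n−1.
The remaining sets (b), (c) satisfy all four rules.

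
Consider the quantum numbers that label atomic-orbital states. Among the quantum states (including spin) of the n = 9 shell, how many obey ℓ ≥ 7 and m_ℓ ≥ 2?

26

The (ℓ, m_ℓ) pairs meeting ℓ ≥ 7 and m_ℓ ≥ 2 give: ℓ=7 → 6; ℓ=8 → 7.
Orbitals: 6 + 7 = 13. Each orbital carries two spin states, so 13 × 2 = 26 states.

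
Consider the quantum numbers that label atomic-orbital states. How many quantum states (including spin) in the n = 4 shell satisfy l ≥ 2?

The n = 4 shell has l = 0 through 3; check each.
Contributions: l=2 → 5; l=3 → 7.
Orbitals: 5 + 7 = 12. Each orbital carries two spin states, so 12 × 2 = 24 states.

24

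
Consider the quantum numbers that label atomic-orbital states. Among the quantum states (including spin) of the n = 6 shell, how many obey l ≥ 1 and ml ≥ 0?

40

Per l-value: l=1 → 2; l=2 → 3; l=3 → 4; l=4 → 5; l=5 → 6.
Orbitals: 2 + 3 + 4 + 5 + 6 = 20. Each orbital carries two spin states, so 20 × 2 = 40 states.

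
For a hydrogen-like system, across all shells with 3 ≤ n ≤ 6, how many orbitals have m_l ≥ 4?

Work shell by shell — for each n, count the (l, m_l) pairs that satisfy m_l ≥ 4:
n=5 → 1; n=6 → 3.
Total orbitals: 1 + 3 = 4.

4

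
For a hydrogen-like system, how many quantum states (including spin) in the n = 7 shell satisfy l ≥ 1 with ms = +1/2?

Go through l = 0, …, 6 (the values permitted for n = 7).
Orbitals with l ≥ 1, by l: l=1 → 3; l=2 → 5; l=3 → 7; l=4 → 9; l=5 → 11; l=6 → 13.
Orbitals: 3 + 5 + 7 + 9 + 11 + 13 = 48. With ms fixed to a single value there is one state per orbital, giving 48 states.

48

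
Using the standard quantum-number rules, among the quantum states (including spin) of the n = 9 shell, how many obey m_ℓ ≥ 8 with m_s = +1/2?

1

With n = 9 the allowed ℓ are 0, 1, …, 8.
Orbitals with m_ℓ ≥ 8, by ℓ: ℓ=8 → 1.
Orbitals: 1. With m_s fixed to a single value there is one state per orbital, giving 1 state.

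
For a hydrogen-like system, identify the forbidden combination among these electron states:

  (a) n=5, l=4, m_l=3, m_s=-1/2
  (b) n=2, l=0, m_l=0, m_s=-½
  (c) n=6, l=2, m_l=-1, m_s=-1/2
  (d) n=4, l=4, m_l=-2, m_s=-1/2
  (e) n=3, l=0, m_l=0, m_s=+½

(d)

(d) has l = 4 ≥ n = 4, violating 0 ≤ l ≤ n−1.
The remaining sets (a), (b), (c), (e) satisfy all four rules.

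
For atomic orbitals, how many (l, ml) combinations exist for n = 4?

16

The n = 4 shell contains n² = 4² = 16 orbitals.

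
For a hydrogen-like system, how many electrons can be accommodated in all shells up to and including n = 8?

Total orbitals = 1² + 2² + 3² + 4² + 5² + 6² + 7² + 8² = 204. Doubling for spin gives 408 electrons.

408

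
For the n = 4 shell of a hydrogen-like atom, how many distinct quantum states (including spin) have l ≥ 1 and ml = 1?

Orbitals with l ≥ 1 and ml = 1, by l: l=1 → 1; l=2 → 1; l=3 → 1.
Orbitals: 1 + 1 + 1 = 3. Each orbital carries two spin states, so 3 × 2 = 6 states.

6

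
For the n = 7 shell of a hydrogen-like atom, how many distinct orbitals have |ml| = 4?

6

With n = 7 the allowed l are 0, 1, …, 6.
Contributions: l=4 → 2; l=5 → 2; l=6 → 2.
Total orbitals: 2 + 2 + 2 = 6.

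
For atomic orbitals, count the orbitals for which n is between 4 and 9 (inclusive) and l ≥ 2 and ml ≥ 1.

Count contributing orbitals for each principal shell:
n=4 → 5; n=5 → 9; n=6 → 14; n=7 → 20; n=8 → 27; n=9 → 35.
Total orbitals: 5 + 9 + 14 + 20 + 27 + 35 = 110.

110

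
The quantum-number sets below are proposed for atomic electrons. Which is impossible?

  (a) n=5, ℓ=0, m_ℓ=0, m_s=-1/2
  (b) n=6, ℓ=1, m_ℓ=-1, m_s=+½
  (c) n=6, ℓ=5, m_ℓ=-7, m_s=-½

(c) has |m_ℓ| = 7 > ℓ = 5, violating −ℓ ≤ m_ℓ ≤ ℓ.
The remaining sets (a), (b) satisfy all four rules.

(c)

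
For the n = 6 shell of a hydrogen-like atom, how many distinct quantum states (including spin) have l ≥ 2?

Contributions: l=2 → 5; l=3 → 7; l=4 → 9; l=5 → 11.
Orbitals: 5 + 7 + 9 + 11 = 32. Each orbital carries two spin states, so 32 × 2 = 64 states.

64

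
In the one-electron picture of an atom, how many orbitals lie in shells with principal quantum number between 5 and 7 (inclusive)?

Shell n has n² orbitals: 5²=25 + 6²=36 + 7²=49 = 110 orbitals.

110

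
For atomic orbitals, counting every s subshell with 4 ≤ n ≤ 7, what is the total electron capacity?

8

An s subshell (ℓ = 0) exists for every n ≥ 1, so shells n = 4, 5, 6, 7 each contribute one — 4 subshells.
Since each s subshell holds 2(2·0+1) = 2 electrons, the total is 4 × 2 = 8.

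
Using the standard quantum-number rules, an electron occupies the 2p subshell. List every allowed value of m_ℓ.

The 2p subshell has ℓ = 1, and m_ℓ takes every integer from −ℓ to +ℓ. With ℓ = 1 that gives the 3 values -1, 0, 1.

-1, 0, 1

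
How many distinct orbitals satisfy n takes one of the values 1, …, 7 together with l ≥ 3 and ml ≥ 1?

Treat each shell separately and count matching orbitals:
n=4 → 3; n=5 → 7; n=6 → 12; n=7 → 18.
Total orbitals: 3 + 7 + 12 + 18 = 40.

40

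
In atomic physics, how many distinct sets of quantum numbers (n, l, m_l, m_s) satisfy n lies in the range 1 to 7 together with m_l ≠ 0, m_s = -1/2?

Work shell by shell — for each n, count the (l, m_l) pairs that satisfy m_l ≠ 0:
n=2 → 2; n=3 → 6; n=4 → 12; n=5 → 20; n=6 → 30; n=7 → 42.
Orbitals: 2 + 6 + 12 + 20 + 30 + 42 = 112. With m_s fixed to -1/2 there is one state per orbital, so 112 states.

112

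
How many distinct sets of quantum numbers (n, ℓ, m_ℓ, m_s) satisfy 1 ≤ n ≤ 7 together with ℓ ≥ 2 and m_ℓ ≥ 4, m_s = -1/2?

For each n in the range, tally the orbitals obeying ℓ ≥ 2 and m_ℓ ≥ 4:
n=5 → 1; n=6 → 3; n=7 → 6.
Orbitals: 1 + 3 + 6 = 10. With m_s fixed to -1/2 there is one state per orbital, so 10 states.

10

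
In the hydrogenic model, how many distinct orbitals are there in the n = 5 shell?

25

The n = 5 shell contains n² = 5² = 25 orbitals.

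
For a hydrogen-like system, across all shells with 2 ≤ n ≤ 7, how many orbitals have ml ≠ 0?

112

Count contributing orbitals for each principal shell:
n=2 → 2; n=3 → 6; n=4 → 12; n=5 → 20; n=6 → 30; n=7 → 42.
Total orbitals: 2 + 6 + 12 + 20 + 30 + 42 = 112.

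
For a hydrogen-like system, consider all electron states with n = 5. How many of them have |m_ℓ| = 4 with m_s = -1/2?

Go through ℓ = 0, …, 4 (the values permitted for n = 5).
Orbitals with |m_ℓ| = 4, by ℓ: ℓ=4 → 2.
Orbitals: 2. With m_s fixed to a single value there is one state per orbital, giving 2 states.

2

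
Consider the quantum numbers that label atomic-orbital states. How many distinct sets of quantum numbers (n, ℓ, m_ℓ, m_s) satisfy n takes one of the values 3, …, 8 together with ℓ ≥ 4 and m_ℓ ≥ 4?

Count contributing orbitals for each principal shell:
n=5 → 1; n=6 → 3; n=7 → 6; n=8 → 10.
Orbitals: 1 + 3 + 6 + 10 = 20. Including both spin states (m_s = ±1/2) gives 2 × 20 = 40 states.

40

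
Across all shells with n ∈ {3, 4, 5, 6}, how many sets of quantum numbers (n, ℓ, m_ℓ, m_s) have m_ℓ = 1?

28

Treat each shell separately and count matching orbitals:
n=3 → 2; n=4 → 3; n=5 → 4; n=6 → 5.
Orbitals: 2 + 3 + 4 + 5 = 14. Including both spin states (m_s = ±1/2) gives 2 × 14 = 28 states.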